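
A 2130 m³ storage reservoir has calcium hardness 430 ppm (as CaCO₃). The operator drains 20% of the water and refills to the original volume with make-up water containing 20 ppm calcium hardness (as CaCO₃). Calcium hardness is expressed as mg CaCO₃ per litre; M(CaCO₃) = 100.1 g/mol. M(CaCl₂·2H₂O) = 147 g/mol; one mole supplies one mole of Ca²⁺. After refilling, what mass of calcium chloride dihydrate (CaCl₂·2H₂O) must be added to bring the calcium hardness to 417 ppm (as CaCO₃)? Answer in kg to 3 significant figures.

216 kg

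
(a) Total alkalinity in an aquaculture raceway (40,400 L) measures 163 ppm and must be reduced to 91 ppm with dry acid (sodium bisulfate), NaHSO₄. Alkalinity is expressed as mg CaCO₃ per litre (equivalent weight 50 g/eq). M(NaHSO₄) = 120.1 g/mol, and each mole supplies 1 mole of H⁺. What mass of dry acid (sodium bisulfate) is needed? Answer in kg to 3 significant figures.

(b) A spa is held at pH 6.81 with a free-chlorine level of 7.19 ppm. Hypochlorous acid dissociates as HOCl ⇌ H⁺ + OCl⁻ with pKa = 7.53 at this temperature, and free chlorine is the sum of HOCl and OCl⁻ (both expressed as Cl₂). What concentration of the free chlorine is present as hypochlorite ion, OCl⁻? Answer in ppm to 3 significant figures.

(a) 6.99 kg; (b) 1.15 ppm

(a) Alkalinity to neutralize: (163 − 91) = 72 mg/L as CaCO₃ × 40,400 L = 2909 g as CaCO₃.
(a) Equivalents of H⁺ required: 2909 ÷ 50 g/eq = 58.18 eq = 58.18 mol NaHSO₄.
(a) Mass of NaHSO₄: 58.18 × 120.1 = 6987 g.

(b) [OCl⁻]/[HOCl] = 10^(pH − pKa) = 10^(6.81 − 7.53) = 10^-0.72 = 0.1905.
(b) Fraction as HOCl = 1 / (1 + 0.1905) = 0.84.
(b) OCl⁻ = (1 − 0.84) × 7.19 ppm = 1.151 ppm.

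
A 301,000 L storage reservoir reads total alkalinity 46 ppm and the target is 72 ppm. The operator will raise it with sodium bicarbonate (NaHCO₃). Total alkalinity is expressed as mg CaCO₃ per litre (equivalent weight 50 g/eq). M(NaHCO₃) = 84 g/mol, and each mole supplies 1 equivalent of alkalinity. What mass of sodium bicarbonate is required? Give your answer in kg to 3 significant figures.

13.1 kg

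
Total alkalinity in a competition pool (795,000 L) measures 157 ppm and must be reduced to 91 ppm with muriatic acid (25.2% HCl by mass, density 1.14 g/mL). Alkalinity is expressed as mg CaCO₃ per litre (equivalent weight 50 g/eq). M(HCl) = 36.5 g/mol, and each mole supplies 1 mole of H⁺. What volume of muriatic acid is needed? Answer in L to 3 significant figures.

Alkalinity to neutralize: (157 − 91) = 66 mg/L as CaCO₃ × 795,000 L = 52,470 g as CaCO₃.
Equivalents of H⁺ required: 52,470 ÷ 50 g/eq = 1049 eq = 1049 mol HCl.
Mass of HCl: 1049 × 36.5 = 38,300 g.
Mass of 25.2% solution: 38,300 / 0.252 = 152,000 g.
Volume: 152,000 g ÷ 1.14 g/mL = 133,300 mL.

133 L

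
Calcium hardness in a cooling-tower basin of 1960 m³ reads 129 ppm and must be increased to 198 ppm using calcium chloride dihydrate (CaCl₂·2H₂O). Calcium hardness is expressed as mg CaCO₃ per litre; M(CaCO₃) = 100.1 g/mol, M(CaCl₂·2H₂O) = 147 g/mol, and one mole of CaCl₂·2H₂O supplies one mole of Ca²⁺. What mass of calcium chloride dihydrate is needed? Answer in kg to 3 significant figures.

199 kg

Volume: 1960 m³ = 1,960,000 L.
Hardness to add: (198 − 129) = 69 mg/L as CaCO₃ × 1,960,000 L = 135,200 g as CaCO₃.
Moles of Ca²⁺ (1 mol Ca²⁺ ≡ 1 mol CaCO₃): 135,200 / 100.1 g/mol = 1351 mol.
Mass of CaCl₂·2H₂O: 1351 × 147 = 198,600 g.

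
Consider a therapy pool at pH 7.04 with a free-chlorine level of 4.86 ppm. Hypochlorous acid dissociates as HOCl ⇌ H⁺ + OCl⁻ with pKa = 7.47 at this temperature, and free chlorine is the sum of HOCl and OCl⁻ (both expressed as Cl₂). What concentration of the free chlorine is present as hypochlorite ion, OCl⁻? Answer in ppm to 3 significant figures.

1.32 ppm

[OCl⁻]/[HOCl] = 10^(pH − pKa) = 10^(7.04 − 7.47) = 10^-0.43 = 0.3715.
Fraction as HOCl = 1 / (1 + 0.3715) = 0.7291.
OCl⁻ = (1 − 0.7291) × 4.86 ppm = 1.317 ppm.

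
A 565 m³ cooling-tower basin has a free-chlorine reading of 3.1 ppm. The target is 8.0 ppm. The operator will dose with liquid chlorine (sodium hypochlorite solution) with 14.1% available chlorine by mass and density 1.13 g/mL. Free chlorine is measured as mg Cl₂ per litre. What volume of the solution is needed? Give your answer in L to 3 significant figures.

17.4 L

Volume: 565 m³ = 565,000 L.
Chlorine deficit: 8.0 − 3.1 = 4.9 ppm = 4.9 mg/L as Cl₂.
Cl₂ equivalent needed: 4.9 mg/L × 565,000 L = 2,768,000 mg = 2768 g.
Product at 14.1% available chlorine: 2768 / 0.141 = 19,630 g.
Volume at density 1.13 g/mL: 19,630 g ÷ 1.13 g/mL = 17,380 mL.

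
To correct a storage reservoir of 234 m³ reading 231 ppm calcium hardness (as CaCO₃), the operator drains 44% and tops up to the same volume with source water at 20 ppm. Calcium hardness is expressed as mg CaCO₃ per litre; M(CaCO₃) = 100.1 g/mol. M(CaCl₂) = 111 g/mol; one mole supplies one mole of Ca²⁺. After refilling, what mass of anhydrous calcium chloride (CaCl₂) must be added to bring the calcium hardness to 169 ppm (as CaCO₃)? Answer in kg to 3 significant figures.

8.00 kg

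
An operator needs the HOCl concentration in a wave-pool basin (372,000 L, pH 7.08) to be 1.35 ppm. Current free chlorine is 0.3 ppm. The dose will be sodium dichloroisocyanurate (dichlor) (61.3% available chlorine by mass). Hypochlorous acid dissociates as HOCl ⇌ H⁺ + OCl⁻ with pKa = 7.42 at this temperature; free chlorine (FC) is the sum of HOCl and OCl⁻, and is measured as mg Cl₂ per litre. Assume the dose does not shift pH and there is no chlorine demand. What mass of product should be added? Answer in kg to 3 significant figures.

1.01 kg

[OCl⁻]/[HOCl] = 10^(pH − pKa) = 10^(7.08 − 7.42) = 0.4571; fraction as HOCl = 1/(1 + 0.4571) = 0.6863.
Free chlorine required for 1.35 ppm HOCl: 1.35 / 0.6863 = 1.967 ppm.
FC to add: 1.967 − 0.3 = 1.667 mg/L as Cl₂.
Cl₂ equivalent: 1.667 mg/L × 372,000 L = 620.1 g.
Product at 61.3% available Cl: 620.1 / 0.613 = 1012 g.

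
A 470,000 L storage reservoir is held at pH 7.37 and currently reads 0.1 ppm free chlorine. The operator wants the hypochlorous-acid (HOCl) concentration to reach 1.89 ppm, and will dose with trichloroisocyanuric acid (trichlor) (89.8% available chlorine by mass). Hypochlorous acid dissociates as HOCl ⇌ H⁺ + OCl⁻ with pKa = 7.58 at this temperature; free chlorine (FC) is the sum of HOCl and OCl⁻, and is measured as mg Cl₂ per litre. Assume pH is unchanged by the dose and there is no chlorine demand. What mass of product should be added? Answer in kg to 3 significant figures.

1.55 kg

[OCl⁻]/[HOCl] = 10^(pH − pKa) = 10^(7.37 − 7.58) = 0.6166; fraction as HOCl = 1/(1 + 0.6166) = 0.6186.
Free chlorine required for 1.89 ppm HOCl: 1.89 / 0.6186 = 3.055 ppm.
FC to add: 3.055 − 0.1 = 2.955 mg/L as Cl₂.
Cl₂ equivalent: 2.955 mg/L × 470,000 L = 1389 g.
Product at 89.8% available Cl: 1389 / 0.898 = 1547 g.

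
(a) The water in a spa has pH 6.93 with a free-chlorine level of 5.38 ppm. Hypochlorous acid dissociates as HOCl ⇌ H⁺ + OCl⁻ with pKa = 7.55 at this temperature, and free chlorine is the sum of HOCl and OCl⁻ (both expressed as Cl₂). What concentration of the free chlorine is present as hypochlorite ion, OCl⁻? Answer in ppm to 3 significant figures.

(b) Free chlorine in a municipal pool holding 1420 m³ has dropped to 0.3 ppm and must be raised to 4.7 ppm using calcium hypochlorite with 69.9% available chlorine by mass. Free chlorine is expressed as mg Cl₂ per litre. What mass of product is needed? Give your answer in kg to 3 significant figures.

(a) 1.04 ppm; (b) 8.94 kg

(a) [OCl⁻]/[HOCl] = 10^(pH − pKa) = 10^(6.93 − 7.55) = 10^-0.62 = 0.2399.
(a) Fraction as HOCl = 1 / (1 + 0.2399) = 0.8065.
(a) OCl⁻ = (1 − 0.8065) × 5.38 ppm = 1.041 ppm.

(b) Volume: 1420 m³ = 1,420,000 L.
(b) Chlorine deficit: 4.7 − 0.3 = 4.4 ppm = 4.4 mg/L as Cl₂.
(b) Cl₂ equivalent needed: 4.4 mg/L × 1,420,000 L = 6,248,000 mg = 6248 g.
(b) Product at 69.9% available chlorine: 6248 / 0.699 = 8938 g.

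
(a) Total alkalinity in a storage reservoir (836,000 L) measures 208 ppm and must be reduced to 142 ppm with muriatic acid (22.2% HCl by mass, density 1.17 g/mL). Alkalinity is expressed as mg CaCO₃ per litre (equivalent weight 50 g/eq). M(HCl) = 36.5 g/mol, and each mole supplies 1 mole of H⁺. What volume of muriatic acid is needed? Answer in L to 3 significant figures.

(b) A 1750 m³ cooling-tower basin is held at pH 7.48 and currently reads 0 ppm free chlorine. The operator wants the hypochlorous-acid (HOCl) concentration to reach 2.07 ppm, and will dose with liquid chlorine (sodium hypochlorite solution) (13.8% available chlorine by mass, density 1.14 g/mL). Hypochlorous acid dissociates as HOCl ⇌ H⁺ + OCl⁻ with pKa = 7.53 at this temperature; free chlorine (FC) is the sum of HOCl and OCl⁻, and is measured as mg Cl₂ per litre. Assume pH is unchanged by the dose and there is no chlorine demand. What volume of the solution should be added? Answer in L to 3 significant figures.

(a) 155 L; (b) 43.5 L

(a) Alkalinity to neutralize: (208 − 142) = 66 mg/L as CaCO₃ × 836,000 L = 55,180 g as CaCO₃.
(a) Equivalents of H⁺ required: 55,180 ÷ 50 g/eq = 1104 eq = 1104 mol HCl.
(a) Mass of HCl: 1104 × 36.5 = 40,280 g.
(a) Mass of 22.2% solution: 40,280 / 0.222 = 181,400 g.
(a) Volume: 181,400 g ÷ 1.17 g/mL = 155,100 mL.

(b) Volume: 1750 m³ = 1,750,000 L.
(b) [OCl⁻]/[HOCl] = 10^(pH − pKa) = 10^(7.48 − 7.53) = 0.8913; fraction as HOCl = 1/(1 + 0.8913) = 0.5288.
(b) Free chlorine required for 2.07 ppm HOCl: 2.07 / 0.5288 = 3.915 ppm.
(b) FC to add: 3.915 − 0 = 3.915 mg/L as Cl₂.
(b) Cl₂ equivalent: 3.915 mg/L × 1,750,000 L = 6851 g.
(b) Product at 13.8% available Cl: 6851 / 0.138 = 49,650 g.
(b) Volume: 49,650 g ÷ 1.14 g/mL = 43,550 mL.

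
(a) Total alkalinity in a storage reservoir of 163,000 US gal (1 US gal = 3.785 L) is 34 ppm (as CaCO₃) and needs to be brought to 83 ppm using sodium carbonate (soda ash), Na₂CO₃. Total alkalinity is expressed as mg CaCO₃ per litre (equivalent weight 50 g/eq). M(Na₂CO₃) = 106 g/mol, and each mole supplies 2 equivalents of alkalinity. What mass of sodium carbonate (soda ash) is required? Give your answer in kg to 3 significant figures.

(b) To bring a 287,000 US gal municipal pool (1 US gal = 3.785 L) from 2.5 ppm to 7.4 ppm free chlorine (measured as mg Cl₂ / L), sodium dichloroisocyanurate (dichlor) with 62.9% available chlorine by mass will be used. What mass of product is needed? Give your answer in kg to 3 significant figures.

(a) Volume: 163,000 US gal × 3.785 L/gal = 616,955 L.
(a) Alkalinity to add: (83 − 34) = 49 mg/L as CaCO₃ × 616,955 L = 30,230 g as CaCO₃.
(a) Equivalents: 30,230 g ÷ 50 g/eq = 604.6 eq.
(a) Each mole of Na₂CO₃ supplies 2 eq, so 604.6 / 2 = 302.3 mol.
(a) Mass: 302.3 mol × 106 g/mol = 32,040 g.

(b) Volume: 287,000 US gal × 3.785 L/gal = 1,086,295 L.
(b) Chlorine deficit: 7.4 − 2.5 = 4.9 ppm = 4.9 mg/L as Cl₂.
(b) Cl₂ equivalent needed: 4.9 mg/L × 1,086,295 L = 5,323,000 mg = 5323 g.
(b) Product at 62.9% available chlorine: 5323 / 0.629 = 8462 g.

(a) 32.0 kg; (b) 8.46 kg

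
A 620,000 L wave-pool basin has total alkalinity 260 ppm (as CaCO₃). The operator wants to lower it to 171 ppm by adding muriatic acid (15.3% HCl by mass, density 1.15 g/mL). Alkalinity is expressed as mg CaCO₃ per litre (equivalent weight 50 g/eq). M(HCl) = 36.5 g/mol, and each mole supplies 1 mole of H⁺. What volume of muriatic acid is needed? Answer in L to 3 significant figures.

229 L

Alkalinity to neutralize: (260 − 171) = 89 mg/L as CaCO₃ × 620,000 L = 55,180 g as CaCO₃.
Equivalents of H⁺ required: 55,180 ÷ 50 g/eq = 1104 eq = 1104 mol HCl.
Mass of HCl: 1104 × 36.5 = 40,280 g.
Mass of 15.3% solution: 40,280 / 0.153 = 263,300 g.
Volume: 263,300 g ÷ 1.15 g/mL = 228,900 mL.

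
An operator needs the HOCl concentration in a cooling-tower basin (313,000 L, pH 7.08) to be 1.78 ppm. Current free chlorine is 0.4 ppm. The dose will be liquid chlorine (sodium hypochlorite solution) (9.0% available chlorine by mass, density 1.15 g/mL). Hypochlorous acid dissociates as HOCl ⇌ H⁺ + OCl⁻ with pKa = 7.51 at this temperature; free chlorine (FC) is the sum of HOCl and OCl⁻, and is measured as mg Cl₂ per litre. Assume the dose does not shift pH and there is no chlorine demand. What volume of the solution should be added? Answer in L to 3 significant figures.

6.17 L

[OCl⁻]/[HOCl] = 10^(pH − pKa) = 10^(7.08 − 7.51) = 0.3715; fraction as HOCl = 1/(1 + 0.3715) = 0.7291.
Free chlorine required for 1.78 ppm HOCl: 1.78 / 0.7291 = 2.441 ppm.
FC to add: 2.441 − 0.4 = 2.041 mg/L as Cl₂.
Cl₂ equivalent: 2.041 mg/L × 313,000 L = 638.9 g.
Product at 9.0% available Cl: 638.9 / 0.09 = 7099 g.
Volume: 7099 g ÷ 1.15 g/mL = 6173 mL.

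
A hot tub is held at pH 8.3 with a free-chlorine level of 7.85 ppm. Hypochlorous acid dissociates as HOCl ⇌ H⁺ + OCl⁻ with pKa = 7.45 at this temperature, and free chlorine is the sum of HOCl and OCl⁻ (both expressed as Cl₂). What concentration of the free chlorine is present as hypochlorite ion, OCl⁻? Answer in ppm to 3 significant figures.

6.88 ppm

[OCl⁻]/[HOCl] = 10^(pH − pKa) = 10^(8.3 − 7.45) = 10^0.85 = 7.079.
Fraction as HOCl = 1 / (1 + 7.079) = 0.1238.
OCl⁻ = (1 − 0.1238) × 7.85 ppm = 6.878 ppm.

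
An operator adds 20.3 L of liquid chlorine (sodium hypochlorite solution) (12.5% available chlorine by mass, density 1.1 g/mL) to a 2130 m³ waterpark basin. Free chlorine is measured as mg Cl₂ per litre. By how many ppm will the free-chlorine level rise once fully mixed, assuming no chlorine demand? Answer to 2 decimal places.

Volume: 2130 m³ = 2,130,000 L.
Mass of solution: 20.3 L × 1000 mL/L × 1.1 g/mL = 22,330 g.
Available chlorine delivered: 22,330 g × 0.125 = 2791 g as Cl₂.
Concentration rise: 2791 g / 2,130,000 L = 1.31 mg/L = 1.31 ppm.

1.31 ppm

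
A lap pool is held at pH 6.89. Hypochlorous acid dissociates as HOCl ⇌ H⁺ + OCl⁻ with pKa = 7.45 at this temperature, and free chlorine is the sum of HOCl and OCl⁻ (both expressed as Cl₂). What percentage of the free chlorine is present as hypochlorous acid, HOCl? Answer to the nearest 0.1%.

78.4%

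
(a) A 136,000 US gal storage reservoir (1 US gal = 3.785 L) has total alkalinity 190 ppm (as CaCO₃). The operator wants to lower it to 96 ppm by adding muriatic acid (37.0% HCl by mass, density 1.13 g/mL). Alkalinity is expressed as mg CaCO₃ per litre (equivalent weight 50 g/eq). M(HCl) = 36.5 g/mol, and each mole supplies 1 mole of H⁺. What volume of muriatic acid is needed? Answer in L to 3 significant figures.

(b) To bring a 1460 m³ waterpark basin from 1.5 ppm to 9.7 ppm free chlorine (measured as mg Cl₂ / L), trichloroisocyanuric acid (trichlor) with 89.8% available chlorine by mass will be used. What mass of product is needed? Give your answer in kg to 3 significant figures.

(a) Volume: 136,000 US gal × 3.785 L/gal = 514,760 L.
(a) Alkalinity to neutralize: (190 − 96) = 94 mg/L as CaCO₃ × 514,760 L = 48,390 g as CaCO₃.
(a) Equivalents of H⁺ required: 48,390 ÷ 50 g/eq = 967.7 eq = 967.7 mol HCl.
(a) Mass of HCl: 967.7 × 36.5 = 35,320 g.
(a) Mass of 37.0% solution: 35,320 / 0.37 = 95,470 g.
(a) Volume: 95,470 g ÷ 1.13 g/mL = 84,480 mL.

(b) Volume: 1460 m³ = 1,460,000 L.
(b) Chlorine deficit: 9.7 − 1.5 = 8.2 ppm = 8.2 mg/L as Cl₂.
(b) Cl₂ equivalent needed: 8.2 mg/L × 1,460,000 L = 11,970,000 mg = 11,970 g.
(b) Product at 89.8% available chlorine: 11,970 / 0.898 = 13,330 g.

(a) 84.5 L; (b) 13.3 kg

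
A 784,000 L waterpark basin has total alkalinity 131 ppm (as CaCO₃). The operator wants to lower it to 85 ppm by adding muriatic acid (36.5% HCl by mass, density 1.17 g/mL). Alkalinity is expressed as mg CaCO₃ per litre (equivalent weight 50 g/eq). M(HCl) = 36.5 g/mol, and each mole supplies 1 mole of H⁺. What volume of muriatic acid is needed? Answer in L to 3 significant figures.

Alkalinity to neutralize: (131 − 85) = 46 mg/L as CaCO₃ × 784,000 L = 36,060 g as CaCO₃.
Equivalents of H⁺ required: 36,060 ÷ 50 g/eq = 721.3 eq = 721.3 mol HCl.
Mass of HCl: 721.3 × 36.5 = 26,330 g.
Mass of 36.5% solution: 26,330 / 0.365 = 72,130 g.
Volume: 72,130 g ÷ 1.17 g/mL = 61,650 mL.

61.6 L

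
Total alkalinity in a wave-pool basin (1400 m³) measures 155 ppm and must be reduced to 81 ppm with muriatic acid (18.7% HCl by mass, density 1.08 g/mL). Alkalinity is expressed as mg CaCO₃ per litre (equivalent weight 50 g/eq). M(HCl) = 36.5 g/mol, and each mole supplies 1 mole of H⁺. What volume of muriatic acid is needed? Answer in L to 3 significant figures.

Volume: 1400 m³ = 1,400,000 L.
Alkalinity to neutralize: (155 − 81) = 74 mg/L as CaCO₃ × 1,400,000 L = 103,600 g as CaCO₃.
Equivalents of H⁺ required: 103,600 ÷ 50 g/eq = 2072 eq = 2072 mol HCl.
Mass of HCl: 2072 × 36.5 = 75,630 g.
Mass of 18.7% solution: 75,630 / 0.187 = 404,400 g.
Volume: 404,400 g ÷ 1.08 g/mL = 374,500 mL.

374 L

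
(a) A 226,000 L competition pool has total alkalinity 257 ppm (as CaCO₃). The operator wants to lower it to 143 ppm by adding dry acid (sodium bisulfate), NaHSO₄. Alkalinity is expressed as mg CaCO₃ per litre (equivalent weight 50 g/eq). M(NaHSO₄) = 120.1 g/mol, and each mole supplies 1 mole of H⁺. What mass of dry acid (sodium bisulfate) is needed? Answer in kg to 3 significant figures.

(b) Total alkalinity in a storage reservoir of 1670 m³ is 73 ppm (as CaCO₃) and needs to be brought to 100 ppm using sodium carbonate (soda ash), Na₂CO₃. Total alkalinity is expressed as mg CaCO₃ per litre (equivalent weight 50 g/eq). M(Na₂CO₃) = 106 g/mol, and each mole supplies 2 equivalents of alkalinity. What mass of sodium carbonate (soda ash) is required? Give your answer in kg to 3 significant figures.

(a) 61.9 kg; (b) 47.8 kg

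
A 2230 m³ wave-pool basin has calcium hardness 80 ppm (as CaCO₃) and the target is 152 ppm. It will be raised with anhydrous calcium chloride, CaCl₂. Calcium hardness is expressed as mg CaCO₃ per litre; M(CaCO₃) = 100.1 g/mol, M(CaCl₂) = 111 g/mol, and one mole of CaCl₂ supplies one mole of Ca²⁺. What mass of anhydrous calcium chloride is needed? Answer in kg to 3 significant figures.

Volume: 2230 m³ = 2,230,000 L.
Hardness to add: (152 − 80) = 72 mg/L as CaCO₃ × 2,230,000 L = 160,600 g as CaCO₃.
Moles of Ca²⁺ (1 mol Ca²⁺ ≡ 1 mol CaCO₃): 160,600 / 100.1 g/mol = 1604 mol.
Mass of CaCl₂: 1604 × 111 = 178,000 g.

178 kg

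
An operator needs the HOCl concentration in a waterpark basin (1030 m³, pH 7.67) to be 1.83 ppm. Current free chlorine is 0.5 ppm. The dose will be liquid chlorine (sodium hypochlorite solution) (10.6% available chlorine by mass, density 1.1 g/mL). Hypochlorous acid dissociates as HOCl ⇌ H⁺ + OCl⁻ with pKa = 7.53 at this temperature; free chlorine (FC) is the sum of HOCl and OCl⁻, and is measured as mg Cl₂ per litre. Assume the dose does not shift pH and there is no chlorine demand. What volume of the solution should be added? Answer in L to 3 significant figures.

34.1 L

Volume: 1030 m³ = 1,030,000 L.
[OCl⁻]/[HOCl] = 10^(pH − pKa) = 10^(7.67 − 7.53) = 1.38; fraction as HOCl = 1/(1 + 1.38) = 0.4201.
Free chlorine required for 1.83 ppm HOCl: 1.83 / 0.4201 = 4.356 ppm.
FC to add: 4.356 − 0.5 = 3.856 mg/L as Cl₂.
Cl₂ equivalent: 3.856 mg/L × 1,030,000 L = 3972 g.
Product at 10.6% available Cl: 3972 / 0.106 = 37,470 g.
Volume: 37,470 g ÷ 1.1 g/mL = 34,060 mL.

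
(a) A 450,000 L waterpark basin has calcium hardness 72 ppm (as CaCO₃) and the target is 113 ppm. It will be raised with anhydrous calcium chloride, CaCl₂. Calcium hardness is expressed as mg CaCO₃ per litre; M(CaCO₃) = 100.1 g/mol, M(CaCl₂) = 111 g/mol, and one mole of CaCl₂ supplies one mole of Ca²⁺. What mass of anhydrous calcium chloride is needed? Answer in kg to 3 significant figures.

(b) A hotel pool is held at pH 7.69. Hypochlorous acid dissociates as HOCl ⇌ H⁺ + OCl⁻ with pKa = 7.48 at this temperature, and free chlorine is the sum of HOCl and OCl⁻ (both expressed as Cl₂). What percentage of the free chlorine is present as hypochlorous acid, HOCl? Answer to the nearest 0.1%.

(a) Hardness to add: (113 − 72) = 41 mg/L as CaCO₃ × 450,000 L = 18,450 g as CaCO₃.
(a) Moles of Ca²⁺ (1 mol Ca²⁺ ≡ 1 mol CaCO₃): 18,450 / 100.1 g/mol = 184.3 mol.
(a) Mass of CaCl₂: 184.3 × 111 = 20,460 g.

(b) [OCl⁻]/[HOCl] = 10^(pH − pKa) = 10^(7.69 − 7.48) = 10^0.21 = 1.622.
(b) Fraction as HOCl = 1 / (1 + 1.622) = 0.3814.

(a) 20.5 kg; (b) 38.1%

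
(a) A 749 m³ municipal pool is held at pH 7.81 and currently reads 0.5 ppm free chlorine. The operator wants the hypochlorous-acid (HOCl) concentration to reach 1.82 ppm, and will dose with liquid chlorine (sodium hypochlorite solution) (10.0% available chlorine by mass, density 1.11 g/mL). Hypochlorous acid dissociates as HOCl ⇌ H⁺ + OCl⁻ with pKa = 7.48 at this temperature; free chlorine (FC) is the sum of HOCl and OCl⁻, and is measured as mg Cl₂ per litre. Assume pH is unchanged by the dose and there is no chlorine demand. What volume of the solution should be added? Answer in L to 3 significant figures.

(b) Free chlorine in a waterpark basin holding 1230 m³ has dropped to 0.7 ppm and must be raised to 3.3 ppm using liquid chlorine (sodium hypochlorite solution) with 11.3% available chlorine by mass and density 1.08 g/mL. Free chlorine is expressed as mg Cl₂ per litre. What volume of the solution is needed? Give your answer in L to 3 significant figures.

(a) 35.2 L; (b) 26.2 L

(a) Volume: 749 m³ = 749,000 L.
(a) [OCl⁻]/[HOCl] = 10^(pH − pKa) = 10^(7.81 − 7.48) = 2.138; fraction as HOCl = 1/(1 + 2.138) = 0.3187.
(a) Free chlorine required for 1.82 ppm HOCl: 1.82 / 0.3187 = 5.711 ppm.
(a) FC to add: 5.711 − 0.5 = 5.211 mg/L as Cl₂.
(a) Cl₂ equivalent: 5.211 mg/L × 749,000 L = 3903 g.
(a) Product at 10.0% available Cl: 3903 / 0.1 = 39,030 g.
(a) Volume: 39,030 g ÷ 1.11 g/mL = 35,160 mL.

(b) Volume: 1230 m³ = 1,230,000 L.
(b) Chlorine deficit: 3.3 − 0.7 = 2.6 ppm = 2.6 mg/L as Cl₂.
(b) Cl₂ equivalent needed: 2.6 mg/L × 1,230,000 L = 3,198,000 mg = 3198 g.
(b) Product at 11.3% available chlorine: 3198 / 0.113 = 28,300 g.
(b) Volume at density 1.08 g/mL: 28,300 g ÷ 1.08 g/mL = 26,200 mL.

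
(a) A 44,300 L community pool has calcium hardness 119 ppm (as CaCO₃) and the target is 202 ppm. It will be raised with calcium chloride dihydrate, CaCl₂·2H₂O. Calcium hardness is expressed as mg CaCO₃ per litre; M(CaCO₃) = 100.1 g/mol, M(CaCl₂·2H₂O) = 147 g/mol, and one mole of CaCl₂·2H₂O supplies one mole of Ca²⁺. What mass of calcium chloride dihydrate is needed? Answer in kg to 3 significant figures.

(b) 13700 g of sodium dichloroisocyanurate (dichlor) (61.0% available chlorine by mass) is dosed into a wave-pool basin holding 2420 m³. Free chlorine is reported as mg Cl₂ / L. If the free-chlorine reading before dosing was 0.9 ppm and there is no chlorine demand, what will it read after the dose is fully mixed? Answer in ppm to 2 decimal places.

(a) 5.40 kg; (b) 4.35 ppm

(a) Hardness to add: (202 − 119) = 83 mg/L as CaCO₃ × 44,300 L = 3677 g as CaCO₃.
(a) Moles of Ca²⁺ (1 mol Ca²⁺ ≡ 1 mol CaCO₃): 3677 / 100.1 g/mol = 36.73 mol.
(a) Mass of CaCl₂·2H₂O: 36.73 × 147 = 5400 g.

(b) Volume: 2420 m³ = 2,420,000 L.
(b) Available chlorine delivered: 13,700 g × 0.61 = 8357 g as Cl₂.
(b) Concentration rise: 8357 g / 2,420,000 L = 3.453 mg/L = 3.45 ppm.
(b) Final FC: 0.9 + 3.45 = 4.35 ppm.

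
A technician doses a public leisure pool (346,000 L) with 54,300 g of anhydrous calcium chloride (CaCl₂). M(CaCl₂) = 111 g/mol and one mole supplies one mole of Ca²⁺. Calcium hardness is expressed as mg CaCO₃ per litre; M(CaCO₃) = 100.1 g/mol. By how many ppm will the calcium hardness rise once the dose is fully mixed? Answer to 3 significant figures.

Moles of Ca²⁺: 54,300 g ÷ 111 g/mol = 489.2 mol.
As CaCO₃: 489.2 mol × 100.1 g/mol = 48,970 g.
Rise: 48,970 g / 346,000 L × 1000 = 141.5 mg/L.

142 ppm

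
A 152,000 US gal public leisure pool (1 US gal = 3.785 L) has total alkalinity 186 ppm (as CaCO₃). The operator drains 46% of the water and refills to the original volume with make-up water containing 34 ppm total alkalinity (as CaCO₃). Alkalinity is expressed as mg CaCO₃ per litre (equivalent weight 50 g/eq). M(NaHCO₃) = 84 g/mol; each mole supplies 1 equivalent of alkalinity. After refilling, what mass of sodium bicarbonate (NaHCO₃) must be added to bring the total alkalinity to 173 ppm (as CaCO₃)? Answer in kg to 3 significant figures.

Volume: 152,000 US gal × 3.785 L/gal = 575,320 L.
After draining 46% and refilling: 186 × 0.54 + 34 × 0.46 = 116.08 ppm.
Deficit to target: 173 − 116.08 = 56.92 mg/L.
As CaCO₃: 56.92 mg/L × 575,320 L = 32,750 g; ÷ 50 g/eq ÷ 1 = 654.9 mol NaHCO₃.
Mass: 654.9 × 84 = 55,020 g.

55.0 kg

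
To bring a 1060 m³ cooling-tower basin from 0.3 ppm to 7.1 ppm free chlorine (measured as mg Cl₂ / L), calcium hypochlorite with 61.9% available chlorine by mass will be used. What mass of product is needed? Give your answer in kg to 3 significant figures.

Volume: 1060 m³ = 1,060,000 L.
Chlorine deficit: 7.1 − 0.3 = 6.8 ppm = 6.8 mg/L as Cl₂.
Cl₂ equivalent needed: 6.8 mg/L × 1,060,000 L = 7,208,000 mg = 7208 g.
Product at 61.9% available chlorine: 7208 / 0.619 = 11,640 g.

11.6 kg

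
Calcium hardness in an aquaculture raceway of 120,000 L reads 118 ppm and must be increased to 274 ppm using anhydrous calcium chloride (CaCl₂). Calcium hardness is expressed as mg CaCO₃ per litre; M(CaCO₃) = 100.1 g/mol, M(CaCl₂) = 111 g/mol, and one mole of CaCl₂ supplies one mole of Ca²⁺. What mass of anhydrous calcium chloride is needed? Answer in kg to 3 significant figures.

20.8 kg

Hardness to add: (274 − 118) = 156 mg/L as CaCO₃ × 120,000 L = 18,720 g as CaCO₃.
Moles of Ca²⁺ (1 mol Ca²⁺ ≡ 1 mol CaCO₃): 18,720 / 100.1 g/mol = 187 mol.
Mass of CaCl₂: 187 × 111 = 20,760 g.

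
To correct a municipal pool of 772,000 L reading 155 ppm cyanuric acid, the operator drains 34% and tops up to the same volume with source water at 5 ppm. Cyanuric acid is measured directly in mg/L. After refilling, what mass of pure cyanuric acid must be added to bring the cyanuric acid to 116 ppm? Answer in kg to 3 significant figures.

9.26 kg

After draining 34% and refilling: 155 × 0.66 + 5 × 0.34 = 104 ppm.
Deficit to target: 116 − 104 = 12 mg/L.
Mass: 12 mg/L × 772,000 L = 9264 g cyanuric acid.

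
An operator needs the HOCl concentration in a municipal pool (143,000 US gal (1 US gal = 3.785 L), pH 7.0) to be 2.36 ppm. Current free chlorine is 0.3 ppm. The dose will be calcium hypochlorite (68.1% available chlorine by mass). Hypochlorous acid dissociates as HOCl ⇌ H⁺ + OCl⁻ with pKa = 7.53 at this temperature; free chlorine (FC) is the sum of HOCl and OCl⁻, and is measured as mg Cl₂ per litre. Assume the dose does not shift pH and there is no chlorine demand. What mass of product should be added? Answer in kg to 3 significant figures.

Volume: 143,000 US gal × 3.785 L/gal = 541,255 L.
[OCl⁻]/[HOCl] = 10^(pH − pKa) = 10^(7.0 − 7.53) = 0.2951; fraction as HOCl = 1/(1 + 0.2951) = 0.7721.
Free chlorine required for 2.36 ppm HOCl: 2.36 / 0.7721 = 3.056 ppm.
FC to add: 3.056 − 0.3 = 2.756 mg/L as Cl₂.
Cl₂ equivalent: 2.756 mg/L × 541,255 L = 1492 g.
Product at 68.1% available Cl: 1492 / 0.681 = 2191 g.

2.19 kg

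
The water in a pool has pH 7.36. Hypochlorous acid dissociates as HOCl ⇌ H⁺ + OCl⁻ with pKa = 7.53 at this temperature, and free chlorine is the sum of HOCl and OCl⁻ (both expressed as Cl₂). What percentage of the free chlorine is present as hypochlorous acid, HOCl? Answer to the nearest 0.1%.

[OCl⁻]/[HOCl] = 10^(pH − pKa) = 10^(7.36 − 7.53) = 10^-0.17 = 0.6761.
Fraction as HOCl = 1 / (1 + 0.6761) = 0.5966.

59.7%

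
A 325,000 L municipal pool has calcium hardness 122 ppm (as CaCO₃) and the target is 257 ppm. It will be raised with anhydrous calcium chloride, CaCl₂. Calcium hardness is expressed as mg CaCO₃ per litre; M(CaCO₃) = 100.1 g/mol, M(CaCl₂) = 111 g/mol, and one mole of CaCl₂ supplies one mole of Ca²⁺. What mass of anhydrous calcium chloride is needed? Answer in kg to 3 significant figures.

Hardness to add: (257 − 122) = 135 mg/L as CaCO₃ × 325,000 L = 43,880 g as CaCO₃.
Moles of Ca²⁺ (1 mol Ca²⁺ ≡ 1 mol CaCO₃): 43,880 / 100.1 g/mol = 438.3 mol.
Mass of CaCl₂: 438.3 × 111 = 48,650 g.

48.7 kg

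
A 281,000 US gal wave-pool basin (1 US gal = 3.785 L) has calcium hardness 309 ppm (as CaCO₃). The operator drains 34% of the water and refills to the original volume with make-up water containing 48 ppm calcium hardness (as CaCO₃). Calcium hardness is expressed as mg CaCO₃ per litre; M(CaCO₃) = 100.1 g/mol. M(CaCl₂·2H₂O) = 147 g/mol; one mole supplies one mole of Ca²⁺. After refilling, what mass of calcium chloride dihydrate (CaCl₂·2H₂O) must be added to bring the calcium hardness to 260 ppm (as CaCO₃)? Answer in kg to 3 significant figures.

Volume: 281,000 US gal × 3.785 L/gal = 1,063,585 L.
After draining 34% and refilling: 309 × 0.66 + 48 × 0.34 = 220.26 ppm.
Deficit to target: 260 − 220.26 = 39.74 mg/L.
As CaCO₃: 39.74 mg/L × 1,063,585 L = 42,270 g; ÷ 100.1 = 422.2 mol Ca²⁺.
Mass: 422.2 × 147 = 62,070 g.

62.1 kg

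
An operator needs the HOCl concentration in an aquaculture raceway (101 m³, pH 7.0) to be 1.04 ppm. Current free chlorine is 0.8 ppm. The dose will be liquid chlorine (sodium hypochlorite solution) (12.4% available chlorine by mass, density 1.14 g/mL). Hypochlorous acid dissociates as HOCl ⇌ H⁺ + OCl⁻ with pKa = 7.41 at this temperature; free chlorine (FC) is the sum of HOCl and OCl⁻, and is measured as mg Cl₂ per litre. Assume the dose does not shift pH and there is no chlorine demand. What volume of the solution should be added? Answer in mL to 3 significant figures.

461 mL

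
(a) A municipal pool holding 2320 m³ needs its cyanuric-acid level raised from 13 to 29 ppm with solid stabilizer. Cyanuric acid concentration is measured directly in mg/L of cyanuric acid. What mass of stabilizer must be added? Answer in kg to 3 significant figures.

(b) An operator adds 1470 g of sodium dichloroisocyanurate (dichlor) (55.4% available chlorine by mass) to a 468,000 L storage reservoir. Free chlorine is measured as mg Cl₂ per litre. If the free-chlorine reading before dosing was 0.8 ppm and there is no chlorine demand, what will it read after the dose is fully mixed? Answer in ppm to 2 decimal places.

(a) 37.1 kg; (b) 2.54 ppm

(a) Volume: 2320 m³ = 2,320,000 L.
(a) CYA to add: (29 − 13) = 16 mg/L × 2,320,000 L = 37,120 g cyanuric acid.

(b) Available chlorine delivered: 1470 g × 0.554 = 814.4 g as Cl₂.
(b) Concentration rise: 814.4 g / 468,000 L = 1.74 mg/L = 1.74 ppm.
(b) Final FC: 0.8 + 1.74 = 2.54 ppm.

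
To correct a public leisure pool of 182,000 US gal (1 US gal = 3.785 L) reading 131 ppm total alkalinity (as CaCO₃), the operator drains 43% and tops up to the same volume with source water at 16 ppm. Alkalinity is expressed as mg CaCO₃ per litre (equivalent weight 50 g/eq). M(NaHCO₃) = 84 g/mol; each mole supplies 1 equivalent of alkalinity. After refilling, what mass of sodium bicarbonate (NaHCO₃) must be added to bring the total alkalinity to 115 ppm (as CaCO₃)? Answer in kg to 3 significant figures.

38.7 kg

Volume: 182,000 US gal × 3.785 L/gal = 688,870 L.
After draining 43% and refilling: 131 × 0.57 + 16 × 0.43 = 81.55 ppm.
Deficit to target: 115 − 81.55 = 33.45 mg/L.
As CaCO₃: 33.45 mg/L × 688,870 L = 23,040 g; ÷ 50 g/eq ÷ 1 = 460.9 mol NaHCO₃.
Mass: 460.9 × 84 = 38,710 g.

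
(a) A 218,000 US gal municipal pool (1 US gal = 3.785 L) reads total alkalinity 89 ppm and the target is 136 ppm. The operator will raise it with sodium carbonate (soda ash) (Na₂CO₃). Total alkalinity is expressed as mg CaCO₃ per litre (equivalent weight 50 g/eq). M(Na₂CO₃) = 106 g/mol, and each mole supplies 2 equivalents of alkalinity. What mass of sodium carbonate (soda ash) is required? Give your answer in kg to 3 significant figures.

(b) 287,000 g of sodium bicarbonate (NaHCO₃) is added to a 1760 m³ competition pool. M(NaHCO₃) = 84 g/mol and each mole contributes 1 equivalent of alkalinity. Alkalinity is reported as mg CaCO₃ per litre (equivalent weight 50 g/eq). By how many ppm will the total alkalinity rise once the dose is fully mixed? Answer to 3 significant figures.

(a) Volume: 218,000 US gal × 3.785 L/gal = 825,130 L.
(a) Alkalinity to add: (136 − 89) = 47 mg/L as CaCO₃ × 825,130 L = 38,780 g as CaCO₃.
(a) Equivalents: 38,780 g ÷ 50 g/eq = 775.6 eq.
(a) Each mole of Na₂CO₃ supplies 2 eq, so 775.6 / 2 = 387.8 mol.
(a) Mass: 387.8 mol × 106 g/mol = 41,110 g.

(b) Volume: 1760 m³ = 1,760,000 L.
(b) Moles of NaHCO₃: 287,000 g ÷ 84 g/mol = 3417 mol → 3417 eq of alkalinity.
(b) As CaCO₃: 3417 eq × 50 g/eq = 170,800 g.
(b) Rise: 170,800 g / 1,760,000 L × 1000 = 97.06 mg/L.

(a) 41.1 kg; (b) 97.1 ppm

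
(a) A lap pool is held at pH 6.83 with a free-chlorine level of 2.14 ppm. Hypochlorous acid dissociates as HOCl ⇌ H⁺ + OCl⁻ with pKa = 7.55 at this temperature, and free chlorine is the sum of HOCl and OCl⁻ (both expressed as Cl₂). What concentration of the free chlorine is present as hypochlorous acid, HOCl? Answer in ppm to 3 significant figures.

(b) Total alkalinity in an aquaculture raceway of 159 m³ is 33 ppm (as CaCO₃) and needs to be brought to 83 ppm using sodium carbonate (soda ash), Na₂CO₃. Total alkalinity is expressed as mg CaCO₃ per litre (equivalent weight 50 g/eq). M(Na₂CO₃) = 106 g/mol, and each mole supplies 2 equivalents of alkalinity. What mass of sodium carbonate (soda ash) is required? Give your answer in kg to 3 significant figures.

(a) [OCl⁻]/[HOCl] = 10^(pH − pKa) = 10^(6.83 − 7.55) = 10^-0.72 = 0.1905.
(a) Fraction as HOCl = 1 / (1 + 0.1905) = 0.84.
(a) HOCl = 0.84 × 2.14 ppm = 1.797 ppm.

(b) Volume: 159 m³ = 159,000 L.
(b) Alkalinity to add: (83 − 33) = 50 mg/L as CaCO₃ × 159,000 L = 7950 g as CaCO₃.
(b) Equivalents: 7950 g ÷ 50 g/eq = 159 eq.
(b) Each mole of Na₂CO₃ supplies 2 eq, so 159 / 2 = 79.5 mol.
(b) Mass: 79.5 mol × 106 g/mol = 8427 g.

(a) 1.80 ppm; (b) 8.43 kg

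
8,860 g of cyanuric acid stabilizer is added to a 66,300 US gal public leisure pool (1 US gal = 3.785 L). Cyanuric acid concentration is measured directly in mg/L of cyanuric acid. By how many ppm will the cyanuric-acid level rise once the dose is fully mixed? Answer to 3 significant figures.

35.3 ppm

Volume: 66,300 US gal × 3.785 L/gal = 250,946 L.
Rise: 8,860 g / 250,946 L × 1000 = 35.31 mg/L.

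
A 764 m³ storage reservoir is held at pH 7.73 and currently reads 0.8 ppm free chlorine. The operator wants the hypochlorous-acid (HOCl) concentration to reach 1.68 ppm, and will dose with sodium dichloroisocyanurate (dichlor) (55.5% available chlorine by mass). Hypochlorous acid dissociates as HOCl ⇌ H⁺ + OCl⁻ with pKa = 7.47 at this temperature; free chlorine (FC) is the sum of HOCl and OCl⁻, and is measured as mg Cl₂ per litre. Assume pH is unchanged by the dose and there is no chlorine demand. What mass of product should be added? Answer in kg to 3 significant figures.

5.42 kg

Volume: 764 m³ = 764,000 L.
[OCl⁻]/[HOCl] = 10^(pH − pKa) = 10^(7.73 − 7.47) = 1.82; fraction as HOCl = 1/(1 + 1.82) = 0.3546.
Free chlorine required for 1.68 ppm HOCl: 1.68 / 0.3546 = 4.737 ppm.
FC to add: 4.737 − 0.8 = 3.937 mg/L as Cl₂.
Cl₂ equivalent: 3.937 mg/L × 764,000 L = 3008 g.
Product at 55.5% available Cl: 3008 / 0.555 = 5420 g.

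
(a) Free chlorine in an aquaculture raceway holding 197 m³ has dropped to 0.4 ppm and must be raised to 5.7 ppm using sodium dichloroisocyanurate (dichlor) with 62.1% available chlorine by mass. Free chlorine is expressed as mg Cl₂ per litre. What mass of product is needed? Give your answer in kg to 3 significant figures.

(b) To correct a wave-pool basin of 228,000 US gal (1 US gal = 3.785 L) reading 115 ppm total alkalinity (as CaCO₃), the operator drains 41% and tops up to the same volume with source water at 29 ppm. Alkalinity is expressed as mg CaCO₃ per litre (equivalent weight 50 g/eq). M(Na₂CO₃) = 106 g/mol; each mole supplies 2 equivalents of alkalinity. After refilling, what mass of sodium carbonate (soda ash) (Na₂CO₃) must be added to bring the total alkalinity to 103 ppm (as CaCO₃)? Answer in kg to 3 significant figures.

(a) Volume: 197 m³ = 197,000 L.
(a) Chlorine deficit: 5.7 − 0.4 = 5.3 ppm = 5.3 mg/L as Cl₂.
(a) Cl₂ equivalent needed: 5.3 mg/L × 197,000 L = 1,044,000 mg = 1044 g.
(a) Product at 62.1% available chlorine: 1044 / 0.621 = 1681 g.

(b) Volume: 228,000 US gal × 3.785 L/gal = 862,980 L.
(b) After draining 41% and refilling: 115 × 0.59 + 29 × 0.41 = 79.74 ppm.
(b) Deficit to target: 103 − 79.74 = 23.26 mg/L.
(b) As CaCO₃: 23.26 mg/L × 862,980 L = 20,070 g; ÷ 50 g/eq ÷ 2 = 200.7 mol Na₂CO₃.
(b) Mass: 200.7 × 106 = 21,280 g.

(a) 1.68 kg; (b) 21.3 kg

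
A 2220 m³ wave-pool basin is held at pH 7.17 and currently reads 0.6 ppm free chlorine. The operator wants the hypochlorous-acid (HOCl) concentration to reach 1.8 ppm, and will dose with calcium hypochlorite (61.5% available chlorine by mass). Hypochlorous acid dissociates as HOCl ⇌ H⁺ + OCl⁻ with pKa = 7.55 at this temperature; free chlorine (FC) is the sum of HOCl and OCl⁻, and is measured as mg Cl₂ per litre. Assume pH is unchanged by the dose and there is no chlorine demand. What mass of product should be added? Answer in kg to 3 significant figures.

7.04 kg

Volume: 2220 m³ = 2,220,000 L.
[OCl⁻]/[HOCl] = 10^(pH − pKa) = 10^(7.17 − 7.55) = 0.4169; fraction as HOCl = 1/(1 + 0.4169) = 0.7058.
Free chlorine required for 1.8 ppm HOCl: 1.8 / 0.7058 = 2.55 ppm.
FC to add: 2.55 − 0.6 = 1.95 mg/L as Cl₂.
Cl₂ equivalent: 1.95 mg/L × 2,220,000 L = 4330 g.
Product at 61.5% available Cl: 4330 / 0.615 = 7040 g.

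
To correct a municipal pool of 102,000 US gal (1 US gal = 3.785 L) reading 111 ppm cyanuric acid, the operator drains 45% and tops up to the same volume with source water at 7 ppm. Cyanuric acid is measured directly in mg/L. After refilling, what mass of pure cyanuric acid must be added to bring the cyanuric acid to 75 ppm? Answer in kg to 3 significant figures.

Volume: 102,000 US gal × 3.785 L/gal = 386,070 L.
After draining 45% and refilling: 111 × 0.55 + 7 × 0.45 = 64.2 ppm.
Deficit to target: 75 − 64.2 = 10.8 mg/L.
Mass: 10.8 mg/L × 386,070 L = 4170 g cyanuric acid.

4.17 kg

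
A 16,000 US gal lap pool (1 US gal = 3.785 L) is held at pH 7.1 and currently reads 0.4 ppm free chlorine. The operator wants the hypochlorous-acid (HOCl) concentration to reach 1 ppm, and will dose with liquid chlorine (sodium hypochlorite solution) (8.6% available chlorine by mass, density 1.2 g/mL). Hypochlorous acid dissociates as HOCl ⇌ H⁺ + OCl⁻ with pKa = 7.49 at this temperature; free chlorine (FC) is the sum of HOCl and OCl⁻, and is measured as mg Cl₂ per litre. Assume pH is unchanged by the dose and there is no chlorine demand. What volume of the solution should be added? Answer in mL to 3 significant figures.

591 mL

Volume: 16,000 US gal × 3.785 L/gal = 60,560 L.
[OCl⁻]/[HOCl] = 10^(pH − pKa) = 10^(7.1 − 7.49) = 0.4074; fraction as HOCl = 1/(1 + 0.4074) = 0.7105.
Free chlorine required for 1 ppm HOCl: 1 / 0.7105 = 1.407 ppm.
FC to add: 1.407 − 0.4 = 1.007 mg/L as Cl₂.
Cl₂ equivalent: 1.007 mg/L × 60,560 L = 61.01 g.
Product at 8.6% available Cl: 61.01 / 0.086 = 709.4 g.
Volume: 709.4 g ÷ 1.2 g/mL = 591.2 mL.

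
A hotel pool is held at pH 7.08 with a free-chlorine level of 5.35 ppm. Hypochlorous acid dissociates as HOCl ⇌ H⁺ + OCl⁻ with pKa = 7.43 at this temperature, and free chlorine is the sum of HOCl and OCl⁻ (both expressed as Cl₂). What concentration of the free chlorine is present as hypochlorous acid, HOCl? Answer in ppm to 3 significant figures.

3.70 ppm

[OCl⁻]/[HOCl] = 10^(pH − pKa) = 10^(7.08 − 7.43) = 10^-0.35 = 0.4467.
Fraction as HOCl = 1 / (1 + 0.4467) = 0.6912.
HOCl = 0.6912 × 5.35 ppm = 3.698 ppm.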